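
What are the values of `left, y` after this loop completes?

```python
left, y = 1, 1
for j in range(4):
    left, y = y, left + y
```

Fibonacci: after 4 iterations
`left, y` takes the values: (1, 1) → (1, 2) → (2, 3) → (3, 5) → (5, 8)

Answer: 5, 8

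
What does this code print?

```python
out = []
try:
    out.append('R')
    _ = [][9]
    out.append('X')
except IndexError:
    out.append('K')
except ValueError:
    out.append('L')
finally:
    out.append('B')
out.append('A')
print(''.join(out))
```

Execution trace: 'R' (try body) → 'K' (except IndexError) → 'B' (finally) → 'A' (after the try/except). Output: RKBA

Answer: RKBA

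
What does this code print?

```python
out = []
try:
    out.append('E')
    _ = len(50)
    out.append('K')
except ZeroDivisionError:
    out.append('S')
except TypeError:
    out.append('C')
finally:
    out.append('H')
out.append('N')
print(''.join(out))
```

Execution trace: 'E' (try body) → 'C' (except TypeError) → 'H' (finally) → 'N' (after the try/except). Output: ECHN

Answer: ECHN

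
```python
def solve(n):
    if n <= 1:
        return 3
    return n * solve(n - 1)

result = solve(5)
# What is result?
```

solve(5) = 5 * 4 * 3 * 2 * 3 = 360

Answer: 360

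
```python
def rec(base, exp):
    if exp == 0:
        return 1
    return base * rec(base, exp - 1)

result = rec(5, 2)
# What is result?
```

rec(5, 2) = 5 * 5 = 25

Answer: 25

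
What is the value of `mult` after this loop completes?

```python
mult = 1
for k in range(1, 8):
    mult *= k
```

7! = 5040
`mult` takes the values: 1 → 2 → 6 → 24 → 120 → 720 → 5040

Answer: 5040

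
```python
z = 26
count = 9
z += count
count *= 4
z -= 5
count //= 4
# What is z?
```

Trace:
`z = 26` → z = 26
`count = 9` → count = 9
`z += count` → z = 35
`count *= 4` → count = 36
`z -= 5` → z = 30
`count //= 4` → count = 9
So z = 30

Answer: 30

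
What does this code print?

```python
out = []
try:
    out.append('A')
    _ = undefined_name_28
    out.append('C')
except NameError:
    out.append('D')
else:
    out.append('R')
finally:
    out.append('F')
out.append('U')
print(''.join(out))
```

Execution trace: 'A' (try body) → 'D' (except NameError) → 'F' (finally) → 'U' (after the try/except). Output: ADFU

Answer: ADFU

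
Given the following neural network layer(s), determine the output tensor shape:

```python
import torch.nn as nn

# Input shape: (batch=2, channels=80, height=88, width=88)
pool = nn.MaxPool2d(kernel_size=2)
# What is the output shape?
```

Input: (2, 80, 88, 88) -> Output: (2, 80, 44, 44)

Answer: (2, 80, 44, 44)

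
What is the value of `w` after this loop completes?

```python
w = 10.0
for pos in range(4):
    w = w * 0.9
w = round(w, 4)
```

Exponential decay: 10.0 * 0.9^4
`w` takes the values: 10.0 → 9.0 → 8.1 → 7.29 → 6.561

Answer: 6.561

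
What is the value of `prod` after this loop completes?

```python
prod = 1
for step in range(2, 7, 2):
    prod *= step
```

Product of even numbers 2 to 6
`prod` takes the values: 1 → 2 → 8 → 48

Answer: 48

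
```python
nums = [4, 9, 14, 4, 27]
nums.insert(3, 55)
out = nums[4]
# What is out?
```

Trace:
`nums = [4, 9, 14, 4, 27]` → nums = [4, 9, 14, 4, 27]
`nums.insert(3, 55)` → nums = [4, 9, 14, 55, 4, 27]
`out = nums[4]` → out = 4
So out = 4

Answer: 4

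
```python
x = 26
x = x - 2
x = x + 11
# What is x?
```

Trace:
`x = 26` → x = 26
`x = x - 2` → x = 24
`x = x + 11` → x = 35
So x = 35

Answer: 35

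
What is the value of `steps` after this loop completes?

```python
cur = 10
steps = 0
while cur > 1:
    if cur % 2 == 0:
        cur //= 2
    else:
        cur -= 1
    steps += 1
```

Steps to reduce 10 to 1
`steps` takes the values: 0 → 1 → 2 → 3 → 4

Answer: 4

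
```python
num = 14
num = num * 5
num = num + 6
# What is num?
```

Trace:
`num = 14` → num = 14
`num = num * 5` → num = 70
`num = num + 6` → num = 76
So num = 76

Answer: 76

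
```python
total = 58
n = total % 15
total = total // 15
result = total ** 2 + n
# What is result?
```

Trace:
`total = 58` → total = 58
`n = total % 15` → n = 13
`total = total // 15` → total = 3
`result = total ** 2 + n` → result = 22
So result = 22

Answer: 22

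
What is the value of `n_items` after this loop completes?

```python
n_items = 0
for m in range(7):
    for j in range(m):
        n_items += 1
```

Triangle number: 0+1+2+...+6
`n_items` takes the values: 0 → 1 → 2 → 3 → 4 → 5 → 6 → 7 → 8 → 9 → 10 → 11 → 12 → 13 → 14 → 15 → 16 → 17 → 18 → 19 → 20 → 21

Answer: 21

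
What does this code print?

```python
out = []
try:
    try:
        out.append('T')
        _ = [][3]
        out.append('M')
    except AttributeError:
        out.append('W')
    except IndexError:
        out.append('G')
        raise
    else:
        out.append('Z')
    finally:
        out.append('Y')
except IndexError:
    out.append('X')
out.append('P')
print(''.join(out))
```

Execution trace: 'T' (inner try body) → 'G' (inner except IndexError) → 'Y' (inner finally) → 'X' (outer except IndexError) → 'P' (after the try/except). Output: TGYXP

Answer: TGYXP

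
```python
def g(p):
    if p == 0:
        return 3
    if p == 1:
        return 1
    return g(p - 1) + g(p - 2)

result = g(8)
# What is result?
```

Build up from base cases: g(0)=3, g(1)=1, g(2)=4, g(3)=5, g(4)=9, g(5)=14, g(6)=23, ..., g(8)=60

Answer: 60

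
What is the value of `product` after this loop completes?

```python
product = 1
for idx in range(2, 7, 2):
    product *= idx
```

Product of even numbers 2 to 6
`product` takes the values: 1 → 2 → 8 → 48

Answer: 48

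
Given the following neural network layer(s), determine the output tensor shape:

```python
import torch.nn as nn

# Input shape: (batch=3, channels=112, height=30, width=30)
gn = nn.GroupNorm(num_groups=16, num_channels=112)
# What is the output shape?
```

Input: (3, 112, 30, 30) -> Output: (3, 112, 30, 30)

Answer: (3, 112, 30, 30)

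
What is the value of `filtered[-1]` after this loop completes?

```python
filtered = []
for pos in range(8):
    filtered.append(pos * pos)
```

Last element of squares 0 to 7
`filtered` takes the values: [] → [0] → [0, 1] → [0, 1, 4] → [0, 1, 4, 9] → [0, 1, 4, 9, 16] → [0, 1, 4, 9, 16, 25] → [0, 1, 4, 9, 16, 25, 36] → [0, 1, 4, 9, 16, 25, 36, 49]
So `filtered[-1]` = 49

Answer: 49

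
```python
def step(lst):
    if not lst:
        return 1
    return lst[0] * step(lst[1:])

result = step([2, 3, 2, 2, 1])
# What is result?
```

Product over [2, 3, 2, 2, 1] = 2 * 3 * 2 * 2 * 1 = 24

Answer: 24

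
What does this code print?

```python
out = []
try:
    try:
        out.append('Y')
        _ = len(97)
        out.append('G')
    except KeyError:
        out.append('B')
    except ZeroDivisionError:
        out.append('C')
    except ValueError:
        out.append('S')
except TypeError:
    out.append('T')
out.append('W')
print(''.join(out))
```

Execution trace: 'Y' (try body) → 'T' (outer except TypeError) → 'W' (after the try/except). Output: YTW

Answer: YTW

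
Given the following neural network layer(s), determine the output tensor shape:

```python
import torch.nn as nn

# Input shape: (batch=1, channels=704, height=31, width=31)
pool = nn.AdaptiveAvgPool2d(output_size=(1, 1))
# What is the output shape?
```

Input: (1, 704, 31, 31) -> Output: (1, 704, 1, 1)

Answer: (1, 704, 1, 1)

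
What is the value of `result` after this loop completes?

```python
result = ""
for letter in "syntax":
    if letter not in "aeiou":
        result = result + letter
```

Remove vowels from 'syntax'
`result` takes the values: "" → "s" → "sy" → "syn" → "synt" → "syntx"

Answer: "syntx"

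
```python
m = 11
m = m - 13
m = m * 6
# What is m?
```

Trace:
`m = 11` → m = 11
`m = m - 13` → m = -2
`m = m * 6` → m = -12
So m = -12

Answer: -12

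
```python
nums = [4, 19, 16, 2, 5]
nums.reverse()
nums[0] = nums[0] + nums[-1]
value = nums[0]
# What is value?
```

Trace:
`nums = [4, 19, 16, 2, 5]` → nums = [4, 19, 16, 2, 5]
`nums.reverse()` → nums = [5, 2, 16, 19, 4]
`nums[0] = nums[0] + nums[-1]` → nums = [9, 2, 16, 19, 4]
`value = nums[0]` → value = 9
So value = 9

Answer: 9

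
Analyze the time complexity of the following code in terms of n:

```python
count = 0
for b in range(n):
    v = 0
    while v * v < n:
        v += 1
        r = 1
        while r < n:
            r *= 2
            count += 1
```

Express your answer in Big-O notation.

Each loop level contributes: n × √n × log n. Multiplying the contributions gives O(n√n log n).

Answer: O(n√n log n)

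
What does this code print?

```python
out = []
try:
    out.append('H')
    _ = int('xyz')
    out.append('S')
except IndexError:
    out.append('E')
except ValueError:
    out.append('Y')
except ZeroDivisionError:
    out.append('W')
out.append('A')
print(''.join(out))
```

Execution trace: 'H' (try body) → 'Y' (except ValueError) → 'A' (after the try/except). Output: HYA

Answer: HYA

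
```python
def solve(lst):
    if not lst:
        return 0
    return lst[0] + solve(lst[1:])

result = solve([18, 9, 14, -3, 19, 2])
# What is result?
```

18 + 9 + 14 + (-3) + 19 + 2 + 0 = 59

Answer: 59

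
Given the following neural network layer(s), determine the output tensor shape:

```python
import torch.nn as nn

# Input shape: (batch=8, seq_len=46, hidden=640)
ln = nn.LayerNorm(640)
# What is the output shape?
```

Input: (8, 46, 640) -> Output: (8, 46, 640)

Answer: (8, 46, 640)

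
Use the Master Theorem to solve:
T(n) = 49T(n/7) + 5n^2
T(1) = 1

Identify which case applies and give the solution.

a=49, b=7, f(n)=5n^2. log_7(49) = 2. Since c=2 = 2, Case 2 applies: T(n) = Θ(n^log_b(a) · log n) = O(n^2 log n).

Answer: O(n^2 log n) - Case 2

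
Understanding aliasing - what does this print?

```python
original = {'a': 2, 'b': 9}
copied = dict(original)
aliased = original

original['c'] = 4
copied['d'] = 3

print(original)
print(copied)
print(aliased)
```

Key concept: dict() creates copy, assignment creates alias.
Step by step:
`original = {'a': 2, 'b': 9}` → original = {'a': 2, 'b': 9}
`copied = dict(original)` → copied = {'a': 2, 'b': 9}
`aliased = original` → aliased = {'a': 2, 'b': 9} (same object as original)
`original['c'] = 4` → original = {'a': 2, 'b': 9, 'c': 4} (same object as aliased); aliased = {'a': 2, 'b': 9, 'c': 4} (same object as original)
`copied['d'] = 3` → copied = {'a': 2, 'b': 9, 'd': 3}
`print(original)` → prints {'a': 2, 'b': 9, 'c': 4}
`print(copied)` → prints {'a': 2, 'b': 9, 'd': 3}
`print(aliased)` → prints {'a': 2, 'b': 9, 'c': 4}

Answer:
{'a': 2, 'b': 9, 'c': 4}
{'a': 2, 'b': 9, 'd': 3}
{'a': 2, 'b': 9, 'c': 4}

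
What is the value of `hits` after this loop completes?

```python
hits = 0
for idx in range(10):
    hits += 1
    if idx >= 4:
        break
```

Loop breaks when idx reaches 4, hits is 5
`hits` takes the values: 0 → 1 → 2 → 3 → 4 → 5

Answer: 5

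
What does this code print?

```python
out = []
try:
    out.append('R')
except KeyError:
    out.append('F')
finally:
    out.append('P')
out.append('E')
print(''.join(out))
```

Execution trace: 'R' (try body, no exception) → 'P' (finally) → 'E' (after the try/except). Output: RPE

Answer: RPE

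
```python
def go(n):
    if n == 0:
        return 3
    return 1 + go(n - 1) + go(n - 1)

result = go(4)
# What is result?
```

go(n) = 1 + 2·go(n-1), go(0)=3. Closed form: (3+1)·2^4 - 1 = 63.

Answer: 63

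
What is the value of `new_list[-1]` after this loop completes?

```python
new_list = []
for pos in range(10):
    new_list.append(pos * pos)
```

Last element of squares 0 to 9
`new_list` takes the values: [] → [0] → [0, 1] → [0, 1, 4] → [0, 1, 4, 9] → [0, 1, 4, 9, 16] → [0, 1, 4, 9, 16, 25] → [0, 1, 4, 9, 16, 25, 36] → [0, 1, 4, 9, 16, 25, 36, 49] → [0, 1, 4, 9, 16, 25, 36, 49, 64] → [0, 1, 4, 9, 16, 25, 36, 49, 64, 81]
So `new_list[-1]` = 81

Answer: 81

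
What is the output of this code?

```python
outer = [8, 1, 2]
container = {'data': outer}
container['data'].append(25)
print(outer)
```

Key concept: dict holds reference to list.
Step by step:
`outer = [8, 1, 2]` → outer = [8, 1, 2]
`container = {'data': outer}` → container = {'data': [8, 1, 2]}
`container['data'].append(25)` → outer = [8, 1, 2, 25]; container = {'data': [8, 1, 2, 25]}
`print(outer)` → prints [8, 1, 2, 25]

Answer: [8, 1, 2, 25]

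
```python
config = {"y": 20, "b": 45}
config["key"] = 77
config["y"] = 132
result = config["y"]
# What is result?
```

Trace:
`config = {"y": 20, "b": 45}` → config = {'y': 20, 'b': 45}
`config["key"] = 77` → config = {'y': 20, 'b': 45, 'key': 77}
`config["y"] = 132` → config = {'y': 132, 'b': 45, 'key': 77}
`result = config["y"]` → result = 132
So result = 132

Answer: 132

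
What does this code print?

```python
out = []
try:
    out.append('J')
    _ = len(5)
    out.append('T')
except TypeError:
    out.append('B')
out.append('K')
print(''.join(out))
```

Execution trace: 'J' (try body) → 'B' (except TypeError) → 'K' (after the try/except). Output: JBK

Answer: JBK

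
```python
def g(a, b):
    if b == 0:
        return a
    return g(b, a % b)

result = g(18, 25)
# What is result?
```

g(18, 25) -> g(25, 18) -> g(18, 7) -> g(7, 4) -> g(4, 3) -> g(3, 1) -> g(1, 0) -> 1

Answer: 1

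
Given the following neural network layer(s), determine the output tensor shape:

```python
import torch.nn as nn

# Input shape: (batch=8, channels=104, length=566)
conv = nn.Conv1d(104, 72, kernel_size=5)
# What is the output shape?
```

Input: (8, 104, 566) -> Output: (8, 72, 562)

Answer: (8, 72, 562)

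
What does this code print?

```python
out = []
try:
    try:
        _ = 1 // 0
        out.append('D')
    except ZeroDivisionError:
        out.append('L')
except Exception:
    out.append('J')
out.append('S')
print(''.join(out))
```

Execution trace: 'L' (inner except ZeroDivisionError) → 'S' (after the try/except). Output: LS

Answer: LS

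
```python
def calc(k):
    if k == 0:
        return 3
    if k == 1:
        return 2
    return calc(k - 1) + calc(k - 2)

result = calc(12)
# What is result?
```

Build up from base cases: calc(0)=3, calc(1)=2, calc(2)=5, calc(3)=7, calc(4)=12, calc(5)=19, calc(6)=31, ..., calc(12)=555

Answer: 555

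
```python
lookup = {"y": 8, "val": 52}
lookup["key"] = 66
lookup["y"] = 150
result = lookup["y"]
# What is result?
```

Trace:
`lookup = {"y": 8, "val": 52}` → lookup = {'y': 8, 'val': 52}
`lookup["key"] = 66` → lookup = {'y': 8, 'val': 52, 'key': 66}
`lookup["y"] = 150` → lookup = {'y': 150, 'val': 52, 'key': 66}
`result = lookup["y"]` → result = 150
So result = 150

Answer: 150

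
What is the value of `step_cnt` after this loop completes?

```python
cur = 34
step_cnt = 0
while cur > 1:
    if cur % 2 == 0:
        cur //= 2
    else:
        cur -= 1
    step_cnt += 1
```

Steps to reduce 34 to 1
`step_cnt` takes the values: 0 → 1 → 2 → 3 → 4 → 5 → 6

Answer: 6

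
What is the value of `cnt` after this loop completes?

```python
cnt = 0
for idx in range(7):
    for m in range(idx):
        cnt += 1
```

Triangle number: 0+1+2+...+6
`cnt` takes the values: 0 → 1 → 2 → 3 → 4 → 5 → 6 → 7 → 8 → 9 → 10 → 11 → 12 → 13 → 14 → 15 → 16 → 17 → 18 → 19 → 20 → 21

Answer: 21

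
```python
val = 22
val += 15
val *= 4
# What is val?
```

Trace:
`val = 22` → val = 22
`val += 15` → val = 37
`val *= 4` → val = 148
So val = 148

Answer: 148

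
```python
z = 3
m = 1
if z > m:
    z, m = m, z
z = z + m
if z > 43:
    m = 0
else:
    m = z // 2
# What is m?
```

Trace:
`z = 3` → z = 3
`m = 1` → m = 1
`if z > m: ...` → z > m is True → z = 1; m = 3
`z = z + m` → z = 4
`if z > 43: ...` → z > 43 is False, take else branch → m = 2
So m = 2

Answer: 2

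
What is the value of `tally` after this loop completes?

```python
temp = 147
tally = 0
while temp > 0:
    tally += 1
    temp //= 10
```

Count digits by repeated division by 10
`tally` takes the values: 0 → 1 → 2 → 3

Answer: 3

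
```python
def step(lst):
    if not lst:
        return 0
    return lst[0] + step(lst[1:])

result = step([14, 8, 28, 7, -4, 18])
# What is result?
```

14 + 8 + 28 + 7 + (-4) + 18 + 0 = 71

Answer: 71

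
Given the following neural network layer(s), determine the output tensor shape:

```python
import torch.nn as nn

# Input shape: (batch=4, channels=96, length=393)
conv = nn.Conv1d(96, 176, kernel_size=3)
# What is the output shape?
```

Input: (4, 96, 393) -> Output: (4, 176, 391)

Answer: (4, 176, 391)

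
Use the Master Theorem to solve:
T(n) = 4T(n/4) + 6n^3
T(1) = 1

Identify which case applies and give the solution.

a=4, b=4, f(n)=6n^3. log_4(4) = 1. Since c=3 > 1 and the regularity condition holds (4(n/4)^3 = (4/4^3)n^3 with 4/4^3 < 1), Case 3 applies: T(n) = Θ(f(n)) = O(n^3).

Answer: O(n^3) - Case 3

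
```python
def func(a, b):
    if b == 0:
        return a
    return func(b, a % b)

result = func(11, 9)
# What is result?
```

func(11, 9) -> func(9, 2) -> func(2, 1) -> func(1, 0) -> 1

Answer: 1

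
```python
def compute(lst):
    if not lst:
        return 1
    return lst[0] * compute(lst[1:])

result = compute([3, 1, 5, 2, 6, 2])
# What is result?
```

Product over [3, 1, 5, 2, 6, 2] = 3 * 1 * 5 * 2 * 6 * 2 = 360

Answer: 360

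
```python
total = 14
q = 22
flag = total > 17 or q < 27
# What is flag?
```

Trace:
`total = 14` → total = 14
`q = 22` → q = 22
`flag = total > 17 or q < 27` → flag = True
So flag = True

Answer: True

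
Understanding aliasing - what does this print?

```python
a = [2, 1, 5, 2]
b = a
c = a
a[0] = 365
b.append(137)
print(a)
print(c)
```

Key concept: multiple aliases.
Step by step:
`a = [2, 1, 5, 2]` → a = [2, 1, 5, 2]
`b = a` → b = [2, 1, 5, 2] (same object as a)
`c = a` → c = [2, 1, 5, 2] (same object as a, b)
`a[0] = 365` → a = [365, 1, 5, 2] (same object as b, c); b = [365, 1, 5, 2] (same object as a, c); c = [365, 1, 5, 2] (same object as a, b)
`b.append(137)` → a = [365, 1, 5, 2, 137] (same object as b, c); b = [365, 1, 5, 2, 137] (same object as a, c); c = [365, 1, 5, 2, 137] (same object as a, b)
`print(a)` → prints [365, 1, 5, 2, 137]
`print(c)` → prints [365, 1, 5, 2, 137]

Answer:
[365, 1, 5, 2, 137]
[365, 1, 5, 2, 137]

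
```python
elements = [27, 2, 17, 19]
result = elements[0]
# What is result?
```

Trace:
`elements = [27, 2, 17, 19]` → elements = [27, 2, 17, 19]
`result = elements[0]` → result = 27
So result = 27

Answer: 27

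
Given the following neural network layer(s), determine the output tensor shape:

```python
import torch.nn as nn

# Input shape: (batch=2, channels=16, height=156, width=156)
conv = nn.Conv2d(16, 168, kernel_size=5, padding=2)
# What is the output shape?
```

Input: (2, 16, 156, 156) -> Output: (2, 168, 156, 156)

Answer: (2, 168, 156, 156)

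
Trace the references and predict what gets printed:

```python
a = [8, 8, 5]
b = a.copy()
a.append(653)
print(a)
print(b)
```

Key concept: list.copy() creates independent copy.
Step by step:
`a = [8, 8, 5]` → a = [8, 8, 5]
`b = a.copy()` → b = [8, 8, 5]
`a.append(653)` → a = [8, 8, 5, 653]
`print(a)` → prints [8, 8, 5, 653]
`print(b)` → prints [8, 8, 5]

Answer:
[8, 8, 5, 653]
[8, 8, 5]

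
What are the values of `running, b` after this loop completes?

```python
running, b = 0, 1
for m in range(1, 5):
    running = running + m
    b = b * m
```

Sum and factorial of 1 to 4
`running, b` takes the values: (0, 1) → (1, 1) → (3, 1) → (3, 2) → (6, 2) → (6, 6) → (10, 6) → (10, 24)

Answer: 10, 24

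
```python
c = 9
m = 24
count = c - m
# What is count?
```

Trace:
`c = 9` → c = 9
`m = 24` → m = 24
`count = c - m` → count = -15
So count = -15

Answer: -15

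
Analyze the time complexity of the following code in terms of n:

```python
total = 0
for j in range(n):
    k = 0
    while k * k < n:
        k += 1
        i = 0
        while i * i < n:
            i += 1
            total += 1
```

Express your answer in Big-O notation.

Each loop level contributes: n × √n × √n. Multiplying the contributions gives O(n^2).

Answer: O(n^2)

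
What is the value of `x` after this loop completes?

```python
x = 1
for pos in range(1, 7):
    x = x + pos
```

Start at 1, add 1 through 6
`x` takes the values: 1 → 2 → 4 → 7 → 11 → 16 → 22

Answer: 22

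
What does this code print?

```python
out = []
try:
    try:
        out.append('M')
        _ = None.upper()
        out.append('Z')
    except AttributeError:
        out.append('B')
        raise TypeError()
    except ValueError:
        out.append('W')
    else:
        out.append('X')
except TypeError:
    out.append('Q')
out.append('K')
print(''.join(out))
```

Execution trace: 'M' (inner try body) → 'B' (inner except AttributeError) → 'Q' (outer except TypeError) → 'K' (after the try/except). Output: MBQK

Answer: MBQK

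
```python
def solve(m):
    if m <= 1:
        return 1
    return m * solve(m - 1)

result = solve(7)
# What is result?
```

solve(7) = 7 * 6 * 5 * 4 * 3 * 2 * 1 = 5040

Answer: 5040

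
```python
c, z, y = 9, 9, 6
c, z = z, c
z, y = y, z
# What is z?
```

Trace:
`c, z, y = 9, 9, 6` → c = 9; z = 9; y = 6
`c, z = z, c` → c = 9; z = 9
`z, y = y, z` → z = 6; y = 9
So z = 6

Answer: 6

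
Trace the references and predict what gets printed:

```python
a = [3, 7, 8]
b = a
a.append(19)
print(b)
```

Key concept: basic list aliasing.
Step by step:
`a = [3, 7, 8]` → a = [3, 7, 8]
`b = a` → b = [3, 7, 8] (same object as a)
`a.append(19)` → a = [3, 7, 8, 19] (same object as b); b = [3, 7, 8, 19] (same object as a)
`print(b)` → prints [3, 7, 8, 19]

Answer: [3, 7, 8, 19]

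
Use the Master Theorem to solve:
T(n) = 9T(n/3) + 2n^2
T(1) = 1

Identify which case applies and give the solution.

a=9, b=3, f(n)=2n^2. log_3(9) = 2. Since c=2 = 2, Case 2 applies: T(n) = Θ(n^log_b(a) · log n) = O(n^2 log n).

Answer: O(n^2 log n) - Case 2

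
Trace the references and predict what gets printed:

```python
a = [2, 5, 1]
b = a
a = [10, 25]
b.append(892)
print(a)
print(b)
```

Key concept: rebinding vs mutation: a is rebound to a new list, b still points at the original.
Step by step:
`a = [2, 5, 1]` → a = [2, 5, 1]
`b = a` → b = [2, 5, 1] (same object as a)
`a = [10, 25]` → a = [10, 25]
`b.append(892)` → b = [2, 5, 1, 892]
`print(a)` → prints [10, 25]
`print(b)` → prints [2, 5, 1, 892]

Answer:
[10, 25]
[2, 5, 1, 892]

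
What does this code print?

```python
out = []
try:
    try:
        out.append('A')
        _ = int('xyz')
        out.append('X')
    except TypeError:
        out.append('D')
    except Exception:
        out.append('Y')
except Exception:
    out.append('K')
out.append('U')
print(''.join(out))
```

Execution trace: 'A' (inner try body) → 'Y' (inner except Exception) → 'U' (after the try/except). Output: AYU

Answer: AYU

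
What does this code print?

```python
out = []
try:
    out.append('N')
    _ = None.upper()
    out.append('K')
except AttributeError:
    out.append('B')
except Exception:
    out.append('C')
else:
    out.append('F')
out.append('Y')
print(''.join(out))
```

Execution trace: 'N' (try body) → 'B' (except AttributeError) → 'Y' (after the try/except). Output: NBY

Answer: NBY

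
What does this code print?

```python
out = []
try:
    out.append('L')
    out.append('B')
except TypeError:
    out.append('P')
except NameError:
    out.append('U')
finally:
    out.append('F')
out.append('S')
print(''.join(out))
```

Execution trace: 'L' (try body) → 'B' (try body, no exception) → 'F' (finally) → 'S' (after the try/except). Output: LBFS

Answer: LBFS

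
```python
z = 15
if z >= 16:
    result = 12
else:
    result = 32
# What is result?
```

Trace:
`z = 15` → z = 15
`if z >= 16: ...` → z >= 16 is False, take else branch → result = 32
So result = 32

Answer: 32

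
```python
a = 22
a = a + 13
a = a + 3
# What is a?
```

Trace:
`a = 22` → a = 22
`a = a + 13` → a = 35
`a = a + 3` → a = 38
So a = 38

Answer: 38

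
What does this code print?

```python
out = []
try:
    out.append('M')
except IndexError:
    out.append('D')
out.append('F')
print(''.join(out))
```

Execution trace: 'M' (try body, no exception) → 'F' (after the try/except). Output: MF

Answer: MF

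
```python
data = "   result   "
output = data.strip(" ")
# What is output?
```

Trace:
`data = "   result   "` → data = '   result   '
`output = data.strip(" ")` → output = 'result'
So output = 'result'

Answer: 'result'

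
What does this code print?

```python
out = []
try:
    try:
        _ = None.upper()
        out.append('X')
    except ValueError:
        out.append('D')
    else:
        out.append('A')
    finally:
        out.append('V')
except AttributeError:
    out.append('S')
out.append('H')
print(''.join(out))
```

Execution trace: 'V' (finally) → 'S' (outer except AttributeError) → 'H' (after the try/except). Output: VSH

Answer: VSH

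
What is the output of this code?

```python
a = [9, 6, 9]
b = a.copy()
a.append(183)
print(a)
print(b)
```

Key concept: list.copy() creates independent copy.
Step by step:
`a = [9, 6, 9]` → a = [9, 6, 9]
`b = a.copy()` → b = [9, 6, 9]
`a.append(183)` → a = [9, 6, 9, 183]
`print(a)` → prints [9, 6, 9, 183]
`print(b)` → prints [9, 6, 9]

Answer:
[9, 6, 9, 183]
[9, 6, 9]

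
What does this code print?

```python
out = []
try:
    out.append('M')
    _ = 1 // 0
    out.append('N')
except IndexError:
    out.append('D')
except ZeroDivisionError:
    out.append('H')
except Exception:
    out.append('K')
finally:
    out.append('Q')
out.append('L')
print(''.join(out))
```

Execution trace: 'M' (try body) → 'H' (except ZeroDivisionError) → 'Q' (finally) → 'L' (after the try/except). Output: MHQL

Answer: MHQL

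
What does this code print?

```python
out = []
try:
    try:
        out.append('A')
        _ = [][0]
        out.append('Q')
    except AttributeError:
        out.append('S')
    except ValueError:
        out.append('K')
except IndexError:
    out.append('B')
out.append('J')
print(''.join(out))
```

Execution trace: 'A' (try body) → 'B' (outer except IndexError) → 'J' (after the try/except). Output: ABJ

Answer: ABJ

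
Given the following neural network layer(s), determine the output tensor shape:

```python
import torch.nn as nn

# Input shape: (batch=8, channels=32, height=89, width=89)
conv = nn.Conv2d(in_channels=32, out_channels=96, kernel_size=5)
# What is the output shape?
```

Input: (8, 32, 89, 89) -> Output: (8, 96, 85, 85)

Answer: (8, 96, 85, 85)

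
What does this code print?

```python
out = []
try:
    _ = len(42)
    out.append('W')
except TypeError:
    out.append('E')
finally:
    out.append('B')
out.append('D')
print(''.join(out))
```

Execution trace: 'E' (except TypeError) → 'B' (finally) → 'D' (after the try/except). Output: EBD

Answer: EBD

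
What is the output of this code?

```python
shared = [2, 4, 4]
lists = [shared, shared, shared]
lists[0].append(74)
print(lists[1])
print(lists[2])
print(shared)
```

Key concept: list of same reference.
Step by step:
`shared = [2, 4, 4]` → shared = [2, 4, 4]
`lists = [shared, shared, shared]` → lists = [[2, 4, 4], [2, 4, 4], [2, 4, 4]]
`lists[0].append(74)` → shared = [2, 4, 4, 74]; lists = [[2, 4, 4, 74], [2, 4, 4, 74], [2, 4, 4, 74]]
`print(lists[1])` → prints [2, 4, 4, 74]
`print(lists[2])` → prints [2, 4, 4, 74]
`print(shared)` → prints [2, 4, 4, 74]

Answer:
[2, 4, 4, 74]
[2, 4, 4, 74]
[2, 4, 4, 74]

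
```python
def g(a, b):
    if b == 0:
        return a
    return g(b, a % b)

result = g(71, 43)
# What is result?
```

g(71, 43) -> g(43, 28) -> g(28, 15) -> g(15, 13) -> g(13, 2) -> g(2, 1) -> g(1, 0) -> 1

Answer: 1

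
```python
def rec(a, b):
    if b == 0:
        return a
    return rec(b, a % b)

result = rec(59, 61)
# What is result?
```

rec(59, 61) -> rec(61, 59) -> rec(59, 2) -> rec(2, 1) -> rec(1, 0) -> 1

Answer: 1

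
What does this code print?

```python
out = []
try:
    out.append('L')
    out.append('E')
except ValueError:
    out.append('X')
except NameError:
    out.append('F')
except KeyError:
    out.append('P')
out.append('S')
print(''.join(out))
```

Execution trace: 'L' (try body) → 'E' (try body, no exception) → 'S' (after the try/except). Output: LES

Answer: LES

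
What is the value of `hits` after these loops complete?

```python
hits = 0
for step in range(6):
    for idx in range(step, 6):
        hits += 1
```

Upper triangle: 6 + 5 + ... + 1
`hits` takes the values: 0 → 1 → 2 → 3 → 4 → 5 → 6 → 7 → 8 → 9 → 10 → 11 → 12 → 13 → 14 → 15 → 16 → 17 → 18 → 19 → 20 → 21

Answer: 21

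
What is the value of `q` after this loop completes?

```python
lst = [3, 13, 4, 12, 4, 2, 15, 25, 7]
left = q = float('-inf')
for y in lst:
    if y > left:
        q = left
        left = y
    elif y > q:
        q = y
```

Second largest (with repeats) in [3, 13, 4, 12, 4, 2, 15, 25, 7]
`q` takes the values: -inf → 3 → 4 → 12 → 13 → 15

Answer: 15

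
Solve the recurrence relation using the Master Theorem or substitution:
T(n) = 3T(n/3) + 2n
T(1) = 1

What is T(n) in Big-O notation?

By Master Theorem: a=3, b=3, f(n)=2n. Since log_3(3) = 1 and f(n) = Θ(n^1), Case 2 applies. T(n) = O(n log n).

Answer: O(n log n)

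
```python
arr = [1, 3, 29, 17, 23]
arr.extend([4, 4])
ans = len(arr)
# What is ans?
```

Trace:
`arr = [1, 3, 29, 17, 23]` → arr = [1, 3, 29, 17, 23]
`arr.extend([4, 4])` → arr = [1, 3, 29, 17, 23, 4, 4]
`ans = len(arr)` → ans = 7
So ans = 7

Answer: 7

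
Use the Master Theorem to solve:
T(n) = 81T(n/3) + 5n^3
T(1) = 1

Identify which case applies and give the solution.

a=81, b=3, f(n)=5n^3. log_3(81) = 4. Since c=3 < 4, Case 1 applies: T(n) = Θ(n^log_b(a)) = O(n^4).

Answer: O(n^4) - Case 1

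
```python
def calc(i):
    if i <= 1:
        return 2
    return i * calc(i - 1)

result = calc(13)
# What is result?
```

calc(13) = 13 * 12 * 11 * 10 * 9 * 8 * 7 * 6 * 5 * 4 * 3 * 2 * 2 = 12454041600

Answer: 12454041600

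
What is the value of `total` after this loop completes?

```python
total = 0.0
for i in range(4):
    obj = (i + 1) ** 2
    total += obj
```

Sum of squared losses 1² + 2² + ... + 4²
`total` takes the values: 0.0 → 1.0 → 5.0 → 14.0 → 30.0

Answer: 30.0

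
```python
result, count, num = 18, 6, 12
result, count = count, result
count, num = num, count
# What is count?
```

Trace:
`result, count, num = 18, 6, 12` → result = 18; count = 6; num = 12
`result, count = count, result` → result = 6; count = 18
`count, num = num, count` → count = 12; num = 18
So count = 12

Answer: 12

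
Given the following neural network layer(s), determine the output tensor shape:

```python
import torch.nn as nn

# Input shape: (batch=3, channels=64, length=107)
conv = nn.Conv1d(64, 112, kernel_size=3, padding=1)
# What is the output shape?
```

Input: (3, 64, 107) -> Output: (3, 112, 107)

Answer: (3, 112, 107)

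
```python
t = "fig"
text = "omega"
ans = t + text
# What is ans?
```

Trace:
`t = "fig"` → t = 'fig'
`text = "omega"` → text = 'omega'
`ans = t + text` → ans = 'figomega'
So ans = 'figomega'

Answer: 'figomega'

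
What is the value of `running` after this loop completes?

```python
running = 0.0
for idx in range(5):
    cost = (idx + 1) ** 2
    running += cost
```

Sum of squared losses 1² + 2² + ... + 5²
`running` takes the values: 0.0 → 1.0 → 5.0 → 14.0 → 30.0 → 55.0

Answer: 55.0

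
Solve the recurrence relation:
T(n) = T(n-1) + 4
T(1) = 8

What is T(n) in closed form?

Unrolling: T(n) = T(1) + 4·(n-1) = 8 + 4(n-1) = 4n + 4.

Answer: T(n) = 4n + 4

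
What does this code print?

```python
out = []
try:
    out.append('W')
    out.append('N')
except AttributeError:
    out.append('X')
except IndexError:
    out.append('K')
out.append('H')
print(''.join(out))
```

Execution trace: 'W' (try body) → 'N' (try body, no exception) → 'H' (after the try/except). Output: WNH

Answer: WNH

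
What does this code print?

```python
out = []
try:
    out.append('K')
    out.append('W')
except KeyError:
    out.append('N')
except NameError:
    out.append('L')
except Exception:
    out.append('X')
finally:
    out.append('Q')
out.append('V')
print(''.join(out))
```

Execution trace: 'K' (try body) → 'W' (try body, no exception) → 'Q' (finally) → 'V' (after the try/except). Output: KWQV

Answer: KWQV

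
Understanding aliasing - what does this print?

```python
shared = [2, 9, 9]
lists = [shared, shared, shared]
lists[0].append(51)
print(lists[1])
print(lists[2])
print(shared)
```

Key concept: list of same reference.
Step by step:
`shared = [2, 9, 9]` → shared = [2, 9, 9]
`lists = [shared, shared, shared]` → lists = [[2, 9, 9], [2, 9, 9], [2, 9, 9]]
`lists[0].append(51)` → shared = [2, 9, 9, 51]; lists = [[2, 9, 9, 51], [2, 9, 9, 51], [2, 9, 9, 51]]
`print(lists[1])` → prints [2, 9, 9, 51]
`print(lists[2])` → prints [2, 9, 9, 51]
`print(shared)` → prints [2, 9, 9, 51]

Answer:
[2, 9, 9, 51]
[2, 9, 9, 51]
[2, 9, 9, 51]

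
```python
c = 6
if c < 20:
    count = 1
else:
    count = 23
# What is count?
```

Trace:
`c = 6` → c = 6
`if c < 20: ...` → c < 20 is True → count = 1
So count = 1

Answer: 1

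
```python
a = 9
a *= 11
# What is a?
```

Trace:
`a = 9` → a = 9
`a *= 11` → a = 99
So a = 99

Answer: 99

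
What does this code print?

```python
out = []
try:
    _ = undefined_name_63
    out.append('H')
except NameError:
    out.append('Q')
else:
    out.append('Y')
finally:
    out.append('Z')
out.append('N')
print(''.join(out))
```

Execution trace: 'Q' (except NameError) → 'Z' (finally) → 'N' (after the try/except). Output: QZN

Answer: QZN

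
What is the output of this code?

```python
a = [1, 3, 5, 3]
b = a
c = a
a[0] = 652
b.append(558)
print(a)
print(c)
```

Key concept: multiple aliases.
Step by step:
`a = [1, 3, 5, 3]` → a = [1, 3, 5, 3]
`b = a` → b = [1, 3, 5, 3] (same object as a)
`c = a` → c = [1, 3, 5, 3] (same object as a, b)
`a[0] = 652` → a = [652, 3, 5, 3] (same object as b, c); b = [652, 3, 5, 3] (same object as a, c); c = [652, 3, 5, 3] (same object as a, b)
`b.append(558)` → a = [652, 3, 5, 3, 558] (same object as b, c); b = [652, 3, 5, 3, 558] (same object as a, c); c = [652, 3, 5, 3, 558] (same object as a, b)
`print(a)` → prints [652, 3, 5, 3, 558]
`print(c)` → prints [652, 3, 5, 3, 558]

Answer:
[652, 3, 5, 3, 558]
[652, 3, 5, 3, 558]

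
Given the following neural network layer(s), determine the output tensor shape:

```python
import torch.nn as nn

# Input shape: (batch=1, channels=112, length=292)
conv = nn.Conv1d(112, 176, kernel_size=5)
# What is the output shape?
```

Input: (1, 112, 292) -> Output: (1, 176, 288)

Answer: (1, 176, 288)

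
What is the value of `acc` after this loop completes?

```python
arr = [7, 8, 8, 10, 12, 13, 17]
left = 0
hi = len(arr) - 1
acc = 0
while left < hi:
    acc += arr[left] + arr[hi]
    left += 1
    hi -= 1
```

Sum of pairs from ends
`acc` takes the values: 0 → 24 → 45 → 65

Answer: 65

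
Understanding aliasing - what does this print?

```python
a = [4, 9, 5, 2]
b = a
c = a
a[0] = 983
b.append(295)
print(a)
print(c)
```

Key concept: multiple aliases.
Step by step:
`a = [4, 9, 5, 2]` → a = [4, 9, 5, 2]
`b = a` → b = [4, 9, 5, 2] (same object as a)
`c = a` → c = [4, 9, 5, 2] (same object as a, b)
`a[0] = 983` → a = [983, 9, 5, 2] (same object as b, c); b = [983, 9, 5, 2] (same object as a, c); c = [983, 9, 5, 2] (same object as a, b)
`b.append(295)` → a = [983, 9, 5, 2, 295] (same object as b, c); b = [983, 9, 5, 2, 295] (same object as a, c); c = [983, 9, 5, 2, 295] (same object as a, b)
`print(a)` → prints [983, 9, 5, 2, 295]
`print(c)` → prints [983, 9, 5, 2, 295]

Answer:
[983, 9, 5, 2, 295]
[983, 9, 5, 2, 295]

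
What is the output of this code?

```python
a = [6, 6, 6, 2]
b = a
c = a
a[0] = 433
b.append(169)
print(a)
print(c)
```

Key concept: multiple aliases.
Step by step:
`a = [6, 6, 6, 2]` → a = [6, 6, 6, 2]
`b = a` → b = [6, 6, 6, 2] (same object as a)
`c = a` → c = [6, 6, 6, 2] (same object as a, b)
`a[0] = 433` → a = [433, 6, 6, 2] (same object as b, c); b = [433, 6, 6, 2] (same object as a, c); c = [433, 6, 6, 2] (same object as a, b)
`b.append(169)` → a = [433, 6, 6, 2, 169] (same object as b, c); b = [433, 6, 6, 2, 169] (same object as a, c); c = [433, 6, 6, 2, 169] (same object as a, b)
`print(a)` → prints [433, 6, 6, 2, 169]
`print(c)` → prints [433, 6, 6, 2, 169]

Answer:
[433, 6, 6, 2, 169]
[433, 6, 6, 2, 169]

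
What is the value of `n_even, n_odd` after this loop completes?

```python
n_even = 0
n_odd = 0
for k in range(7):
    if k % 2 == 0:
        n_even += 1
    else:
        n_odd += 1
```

Count evens and odds in range(7)
`n_even, n_odd` takes the values: (0, 0) → (1, 0) → (1, 1) → (2, 1) → (2, 2) → (3, 2) → (3, 3) → (4, 3)

Answer: 4, 3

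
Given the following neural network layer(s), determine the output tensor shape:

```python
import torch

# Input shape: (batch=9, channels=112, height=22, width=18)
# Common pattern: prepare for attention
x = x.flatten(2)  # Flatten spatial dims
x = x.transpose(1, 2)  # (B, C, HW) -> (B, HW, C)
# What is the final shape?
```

Input: (9, 112, 22, 18) -> after flatten(2): (9, 112, 396) -> Output: (9, 396, 112)

Answer: (9, 396, 112)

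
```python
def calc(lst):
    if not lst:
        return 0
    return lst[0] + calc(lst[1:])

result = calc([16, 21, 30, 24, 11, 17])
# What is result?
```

16 + 21 + 30 + 24 + 11 + 17 + 0 = 119

Answer: 119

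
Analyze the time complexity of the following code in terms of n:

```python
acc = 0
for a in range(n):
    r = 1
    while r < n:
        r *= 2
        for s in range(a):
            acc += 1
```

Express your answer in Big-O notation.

Each loop level contributes: n × log n × n. Multiplying the contributions gives O(n^2 log n).

Answer: O(n^2 log n)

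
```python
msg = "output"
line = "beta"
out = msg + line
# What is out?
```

Trace:
`msg = "output"` → msg = 'output'
`line = "beta"` → line = 'beta'
`out = msg + line` → out = 'outputbeta'
So out = 'outputbeta'

Answer: 'outputbeta'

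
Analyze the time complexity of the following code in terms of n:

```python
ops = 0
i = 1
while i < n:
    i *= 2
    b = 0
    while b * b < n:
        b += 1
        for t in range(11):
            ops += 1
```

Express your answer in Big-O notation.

Each loop level contributes: log n × √n × 1. Multiplying the contributions gives O(√n log n).

Answer: O(√n log n)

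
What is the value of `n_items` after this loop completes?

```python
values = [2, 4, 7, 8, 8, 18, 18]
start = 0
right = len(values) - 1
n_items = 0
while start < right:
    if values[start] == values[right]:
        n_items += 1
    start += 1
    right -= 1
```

Count matching pairs from ends
`n_items` takes the values: 0

Answer: 0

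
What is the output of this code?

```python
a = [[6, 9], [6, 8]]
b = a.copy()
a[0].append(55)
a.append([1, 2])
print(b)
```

Key concept: shallow copy with nested lists.
Step by step:
`a = [[6, 9], [6, 8]]` → a = [[6, 9], [6, 8]]
`b = a.copy()` → b = [[6, 9], [6, 8]]
`a[0].append(55)` → a = [[6, 9, 55], [6, 8]]; b = [[6, 9, 55], [6, 8]]
`a.append([1, 2])` → a = [[6, 9, 55], [6, 8], [1, 2]]
`print(b)` → prints [[6, 9, 55], [6, 8]]

Answer: [[6, 9, 55], [6, 8]]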